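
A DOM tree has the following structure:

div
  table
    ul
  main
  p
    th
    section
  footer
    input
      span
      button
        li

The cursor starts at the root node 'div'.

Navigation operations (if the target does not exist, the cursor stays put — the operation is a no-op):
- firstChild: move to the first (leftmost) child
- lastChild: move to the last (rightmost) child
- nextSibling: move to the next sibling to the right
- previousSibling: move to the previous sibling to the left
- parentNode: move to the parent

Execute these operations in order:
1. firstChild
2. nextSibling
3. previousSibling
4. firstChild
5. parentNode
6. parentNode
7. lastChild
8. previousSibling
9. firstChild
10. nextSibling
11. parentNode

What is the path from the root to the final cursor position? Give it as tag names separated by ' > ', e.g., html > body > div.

After 1 (firstChild): table
After 2 (nextSibling): main
After 3 (previousSibling): table
After 4 (firstChild): ul
After 5 (parentNode): table
After 6 (parentNode): div
After 7 (lastChild): footer
After 8 (previousSibling): p
After 9 (firstChild): th
After 10 (nextSibling): section
After 11 (parentNode): p

Answer: div > p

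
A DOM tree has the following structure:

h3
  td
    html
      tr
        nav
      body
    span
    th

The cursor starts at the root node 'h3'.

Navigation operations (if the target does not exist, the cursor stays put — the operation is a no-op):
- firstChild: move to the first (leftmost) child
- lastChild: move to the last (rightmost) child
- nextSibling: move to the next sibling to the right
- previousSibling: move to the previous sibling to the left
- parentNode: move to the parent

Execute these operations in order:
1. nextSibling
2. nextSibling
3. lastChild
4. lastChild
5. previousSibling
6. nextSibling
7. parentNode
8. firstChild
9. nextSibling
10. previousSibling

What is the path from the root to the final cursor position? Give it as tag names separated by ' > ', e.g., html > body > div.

After 1 (nextSibling): h3 (no-op, stayed)
After 2 (nextSibling): h3 (no-op, stayed)
After 3 (lastChild): td
After 4 (lastChild): th
After 5 (previousSibling): span
After 6 (nextSibling): th
After 7 (parentNode): td
After 8 (firstChild): html
After 9 (nextSibling): span
After 10 (previousSibling): html

Answer: h3 > td > html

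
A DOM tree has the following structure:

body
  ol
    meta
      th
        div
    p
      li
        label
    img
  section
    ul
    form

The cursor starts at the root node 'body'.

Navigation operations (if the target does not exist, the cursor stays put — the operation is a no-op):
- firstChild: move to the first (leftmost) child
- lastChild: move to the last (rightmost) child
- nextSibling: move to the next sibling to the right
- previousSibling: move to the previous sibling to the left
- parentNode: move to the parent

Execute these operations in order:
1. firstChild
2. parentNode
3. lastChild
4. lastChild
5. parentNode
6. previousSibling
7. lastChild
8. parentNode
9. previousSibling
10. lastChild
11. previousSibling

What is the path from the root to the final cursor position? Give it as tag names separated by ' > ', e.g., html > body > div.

After 1 (firstChild): ol
After 2 (parentNode): body
After 3 (lastChild): section
After 4 (lastChild): form
After 5 (parentNode): section
After 6 (previousSibling): ol
After 7 (lastChild): img
After 8 (parentNode): ol
After 9 (previousSibling): ol (no-op, stayed)
After 10 (lastChild): img
After 11 (previousSibling): p

Answer: body > ol > p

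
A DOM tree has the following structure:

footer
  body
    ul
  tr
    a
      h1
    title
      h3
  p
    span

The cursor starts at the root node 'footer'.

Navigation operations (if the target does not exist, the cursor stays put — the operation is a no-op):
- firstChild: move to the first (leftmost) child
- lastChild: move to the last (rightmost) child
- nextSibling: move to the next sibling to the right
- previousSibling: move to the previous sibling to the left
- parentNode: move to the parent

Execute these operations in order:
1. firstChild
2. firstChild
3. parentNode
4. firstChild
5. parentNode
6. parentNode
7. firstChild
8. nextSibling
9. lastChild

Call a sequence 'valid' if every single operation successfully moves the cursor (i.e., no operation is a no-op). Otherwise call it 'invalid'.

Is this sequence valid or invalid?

Answer: valid

Derivation:
After 1 (firstChild): body
After 2 (firstChild): ul
After 3 (parentNode): body
After 4 (firstChild): ul
After 5 (parentNode): body
After 6 (parentNode): footer
After 7 (firstChild): body
After 8 (nextSibling): tr
After 9 (lastChild): title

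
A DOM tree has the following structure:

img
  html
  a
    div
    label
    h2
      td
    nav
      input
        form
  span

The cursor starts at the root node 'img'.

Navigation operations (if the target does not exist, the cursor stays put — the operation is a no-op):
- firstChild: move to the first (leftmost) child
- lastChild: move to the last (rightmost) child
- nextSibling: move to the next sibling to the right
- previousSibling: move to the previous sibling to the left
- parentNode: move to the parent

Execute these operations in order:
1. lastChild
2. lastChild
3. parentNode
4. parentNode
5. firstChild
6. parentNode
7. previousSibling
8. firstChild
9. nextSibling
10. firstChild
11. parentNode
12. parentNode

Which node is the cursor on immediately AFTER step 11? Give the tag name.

Answer: a

Derivation:
After 1 (lastChild): span
After 2 (lastChild): span (no-op, stayed)
After 3 (parentNode): img
After 4 (parentNode): img (no-op, stayed)
After 5 (firstChild): html
After 6 (parentNode): img
After 7 (previousSibling): img (no-op, stayed)
After 8 (firstChild): html
After 9 (nextSibling): a
After 10 (firstChild): div
After 11 (parentNode): a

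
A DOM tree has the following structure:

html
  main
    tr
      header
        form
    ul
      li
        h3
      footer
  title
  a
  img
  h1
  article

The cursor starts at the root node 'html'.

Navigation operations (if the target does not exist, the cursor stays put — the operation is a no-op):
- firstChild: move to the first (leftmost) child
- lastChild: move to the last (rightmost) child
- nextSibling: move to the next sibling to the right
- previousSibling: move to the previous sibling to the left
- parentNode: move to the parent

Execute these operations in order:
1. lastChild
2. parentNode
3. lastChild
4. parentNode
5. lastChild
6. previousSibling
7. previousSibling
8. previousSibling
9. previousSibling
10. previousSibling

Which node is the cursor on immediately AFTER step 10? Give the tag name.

After 1 (lastChild): article
After 2 (parentNode): html
After 3 (lastChild): article
After 4 (parentNode): html
After 5 (lastChild): article
After 6 (previousSibling): h1
After 7 (previousSibling): img
After 8 (previousSibling): a
After 9 (previousSibling): title
After 10 (previousSibling): main

Answer: main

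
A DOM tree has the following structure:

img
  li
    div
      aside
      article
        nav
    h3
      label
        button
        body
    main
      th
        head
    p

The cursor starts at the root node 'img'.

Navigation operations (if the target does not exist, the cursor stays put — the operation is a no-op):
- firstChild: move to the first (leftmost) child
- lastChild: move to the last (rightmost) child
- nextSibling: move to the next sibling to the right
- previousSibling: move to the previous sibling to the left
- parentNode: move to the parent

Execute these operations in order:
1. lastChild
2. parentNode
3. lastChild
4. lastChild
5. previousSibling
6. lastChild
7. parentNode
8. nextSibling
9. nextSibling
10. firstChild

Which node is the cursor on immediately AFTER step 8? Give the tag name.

Answer: p

Derivation:
After 1 (lastChild): li
After 2 (parentNode): img
After 3 (lastChild): li
After 4 (lastChild): p
After 5 (previousSibling): main
After 6 (lastChild): th
After 7 (parentNode): main
After 8 (nextSibling): p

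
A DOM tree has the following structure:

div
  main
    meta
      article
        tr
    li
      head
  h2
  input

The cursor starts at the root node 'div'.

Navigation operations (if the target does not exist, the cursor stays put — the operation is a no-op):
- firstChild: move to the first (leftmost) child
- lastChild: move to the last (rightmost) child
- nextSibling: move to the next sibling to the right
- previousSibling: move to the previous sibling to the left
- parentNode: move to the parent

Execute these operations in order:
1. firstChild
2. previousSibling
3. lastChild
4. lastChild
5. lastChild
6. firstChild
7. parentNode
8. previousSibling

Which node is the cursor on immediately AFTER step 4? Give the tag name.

After 1 (firstChild): main
After 2 (previousSibling): main (no-op, stayed)
After 3 (lastChild): li
After 4 (lastChild): head

Answer: head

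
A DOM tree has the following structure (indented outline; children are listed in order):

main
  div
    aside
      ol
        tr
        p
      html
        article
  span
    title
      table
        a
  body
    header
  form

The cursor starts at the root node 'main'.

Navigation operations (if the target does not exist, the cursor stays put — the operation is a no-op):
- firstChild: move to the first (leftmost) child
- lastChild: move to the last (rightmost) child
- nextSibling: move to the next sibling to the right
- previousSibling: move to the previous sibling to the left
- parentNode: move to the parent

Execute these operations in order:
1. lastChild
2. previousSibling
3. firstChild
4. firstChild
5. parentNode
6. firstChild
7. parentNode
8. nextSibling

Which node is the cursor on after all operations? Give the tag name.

After 1 (lastChild): form
After 2 (previousSibling): body
After 3 (firstChild): header
After 4 (firstChild): header (no-op, stayed)
After 5 (parentNode): body
After 6 (firstChild): header
After 7 (parentNode): body
After 8 (nextSibling): form

Answer: form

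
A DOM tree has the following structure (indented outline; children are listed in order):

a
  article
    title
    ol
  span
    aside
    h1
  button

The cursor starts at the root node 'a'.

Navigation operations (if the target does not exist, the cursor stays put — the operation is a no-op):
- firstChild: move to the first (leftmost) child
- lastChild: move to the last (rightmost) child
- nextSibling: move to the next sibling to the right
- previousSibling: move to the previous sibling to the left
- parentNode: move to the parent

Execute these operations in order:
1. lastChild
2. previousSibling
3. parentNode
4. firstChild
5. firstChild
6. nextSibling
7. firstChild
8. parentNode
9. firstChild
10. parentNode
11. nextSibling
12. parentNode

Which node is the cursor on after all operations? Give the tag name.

Answer: a

Derivation:
After 1 (lastChild): button
After 2 (previousSibling): span
After 3 (parentNode): a
After 4 (firstChild): article
After 5 (firstChild): title
After 6 (nextSibling): ol
After 7 (firstChild): ol (no-op, stayed)
After 8 (parentNode): article
After 9 (firstChild): title
After 10 (parentNode): article
After 11 (nextSibling): span
After 12 (parentNode): a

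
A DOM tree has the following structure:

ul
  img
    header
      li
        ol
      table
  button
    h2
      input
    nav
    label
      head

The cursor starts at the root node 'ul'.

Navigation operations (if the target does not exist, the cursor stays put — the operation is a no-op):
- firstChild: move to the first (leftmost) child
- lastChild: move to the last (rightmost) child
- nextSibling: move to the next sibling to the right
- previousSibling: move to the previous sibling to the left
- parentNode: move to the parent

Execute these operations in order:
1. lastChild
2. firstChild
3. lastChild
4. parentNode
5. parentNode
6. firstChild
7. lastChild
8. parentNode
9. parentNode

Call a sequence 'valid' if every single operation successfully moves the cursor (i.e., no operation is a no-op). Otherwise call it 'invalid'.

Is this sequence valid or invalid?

Answer: valid

Derivation:
After 1 (lastChild): button
After 2 (firstChild): h2
After 3 (lastChild): input
After 4 (parentNode): h2
After 5 (parentNode): button
After 6 (firstChild): h2
After 7 (lastChild): input
After 8 (parentNode): h2
After 9 (parentNode): button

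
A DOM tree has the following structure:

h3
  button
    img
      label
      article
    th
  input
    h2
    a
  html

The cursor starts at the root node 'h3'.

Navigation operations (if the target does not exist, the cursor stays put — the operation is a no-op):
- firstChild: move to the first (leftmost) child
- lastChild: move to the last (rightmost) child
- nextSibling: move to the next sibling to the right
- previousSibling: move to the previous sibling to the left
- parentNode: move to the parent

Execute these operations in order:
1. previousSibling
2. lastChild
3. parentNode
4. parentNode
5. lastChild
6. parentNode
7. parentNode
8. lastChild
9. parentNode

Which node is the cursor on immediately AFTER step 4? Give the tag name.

After 1 (previousSibling): h3 (no-op, stayed)
After 2 (lastChild): html
After 3 (parentNode): h3
After 4 (parentNode): h3 (no-op, stayed)

Answer: h3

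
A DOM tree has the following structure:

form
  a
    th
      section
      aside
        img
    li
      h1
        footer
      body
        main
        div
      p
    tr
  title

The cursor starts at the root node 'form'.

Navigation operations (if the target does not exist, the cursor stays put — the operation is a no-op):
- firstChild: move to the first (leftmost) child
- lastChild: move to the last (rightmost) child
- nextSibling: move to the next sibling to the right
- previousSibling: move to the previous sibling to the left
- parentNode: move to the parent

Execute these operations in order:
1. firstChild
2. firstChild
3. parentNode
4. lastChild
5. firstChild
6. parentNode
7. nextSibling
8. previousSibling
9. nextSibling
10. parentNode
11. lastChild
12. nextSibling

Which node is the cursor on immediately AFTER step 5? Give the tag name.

Answer: tr

Derivation:
After 1 (firstChild): a
After 2 (firstChild): th
After 3 (parentNode): a
After 4 (lastChild): tr
After 5 (firstChild): tr (no-op, stayed)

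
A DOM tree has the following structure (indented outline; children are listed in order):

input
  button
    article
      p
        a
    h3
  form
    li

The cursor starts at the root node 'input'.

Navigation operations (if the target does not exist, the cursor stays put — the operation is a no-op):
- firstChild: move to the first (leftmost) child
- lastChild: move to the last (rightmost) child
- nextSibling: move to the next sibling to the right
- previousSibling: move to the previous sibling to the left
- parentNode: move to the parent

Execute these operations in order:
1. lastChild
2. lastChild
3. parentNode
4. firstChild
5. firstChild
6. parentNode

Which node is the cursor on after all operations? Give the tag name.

Answer: form

Derivation:
After 1 (lastChild): form
After 2 (lastChild): li
After 3 (parentNode): form
After 4 (firstChild): li
After 5 (firstChild): li (no-op, stayed)
After 6 (parentNode): form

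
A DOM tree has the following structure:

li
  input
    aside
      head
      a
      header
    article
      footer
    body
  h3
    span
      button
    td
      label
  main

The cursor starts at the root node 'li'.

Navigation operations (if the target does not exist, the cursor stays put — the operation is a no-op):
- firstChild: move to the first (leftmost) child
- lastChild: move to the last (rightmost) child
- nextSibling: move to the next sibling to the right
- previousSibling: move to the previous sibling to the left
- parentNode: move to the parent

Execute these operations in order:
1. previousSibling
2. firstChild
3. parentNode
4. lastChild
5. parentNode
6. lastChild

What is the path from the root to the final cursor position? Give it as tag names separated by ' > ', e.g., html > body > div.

Answer: li > main

Derivation:
After 1 (previousSibling): li (no-op, stayed)
After 2 (firstChild): input
After 3 (parentNode): li
After 4 (lastChild): main
After 5 (parentNode): li
After 6 (lastChild): main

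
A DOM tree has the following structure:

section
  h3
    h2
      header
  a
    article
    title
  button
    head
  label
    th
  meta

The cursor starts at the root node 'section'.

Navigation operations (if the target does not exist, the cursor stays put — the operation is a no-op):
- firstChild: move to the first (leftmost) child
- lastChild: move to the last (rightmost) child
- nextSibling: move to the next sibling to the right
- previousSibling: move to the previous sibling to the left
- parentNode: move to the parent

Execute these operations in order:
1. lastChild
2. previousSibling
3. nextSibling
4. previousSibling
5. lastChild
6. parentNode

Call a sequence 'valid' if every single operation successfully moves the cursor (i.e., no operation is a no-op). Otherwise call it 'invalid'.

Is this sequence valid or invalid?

After 1 (lastChild): meta
After 2 (previousSibling): label
After 3 (nextSibling): meta
After 4 (previousSibling): label
After 5 (lastChild): th
After 6 (parentNode): label

Answer: valid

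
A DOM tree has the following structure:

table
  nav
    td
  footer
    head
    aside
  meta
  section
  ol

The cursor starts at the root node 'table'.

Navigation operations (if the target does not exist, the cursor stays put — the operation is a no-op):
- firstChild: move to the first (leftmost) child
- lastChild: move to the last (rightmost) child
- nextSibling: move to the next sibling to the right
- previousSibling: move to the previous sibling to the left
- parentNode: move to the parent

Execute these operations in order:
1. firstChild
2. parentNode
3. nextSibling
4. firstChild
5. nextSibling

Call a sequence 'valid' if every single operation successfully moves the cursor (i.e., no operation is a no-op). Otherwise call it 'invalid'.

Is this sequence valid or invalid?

Answer: invalid

Derivation:
After 1 (firstChild): nav
After 2 (parentNode): table
After 3 (nextSibling): table (no-op, stayed)
After 4 (firstChild): nav
After 5 (nextSibling): footer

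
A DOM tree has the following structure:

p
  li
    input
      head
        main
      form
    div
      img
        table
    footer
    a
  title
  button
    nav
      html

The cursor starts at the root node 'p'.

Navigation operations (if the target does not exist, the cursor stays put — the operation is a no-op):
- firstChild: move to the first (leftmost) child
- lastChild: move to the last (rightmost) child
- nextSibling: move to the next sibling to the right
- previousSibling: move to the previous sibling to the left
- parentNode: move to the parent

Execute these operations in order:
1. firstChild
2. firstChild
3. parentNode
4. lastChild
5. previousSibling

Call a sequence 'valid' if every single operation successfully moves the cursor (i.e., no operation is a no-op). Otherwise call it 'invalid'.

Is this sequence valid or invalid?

After 1 (firstChild): li
After 2 (firstChild): input
After 3 (parentNode): li
After 4 (lastChild): a
After 5 (previousSibling): footer

Answer: valid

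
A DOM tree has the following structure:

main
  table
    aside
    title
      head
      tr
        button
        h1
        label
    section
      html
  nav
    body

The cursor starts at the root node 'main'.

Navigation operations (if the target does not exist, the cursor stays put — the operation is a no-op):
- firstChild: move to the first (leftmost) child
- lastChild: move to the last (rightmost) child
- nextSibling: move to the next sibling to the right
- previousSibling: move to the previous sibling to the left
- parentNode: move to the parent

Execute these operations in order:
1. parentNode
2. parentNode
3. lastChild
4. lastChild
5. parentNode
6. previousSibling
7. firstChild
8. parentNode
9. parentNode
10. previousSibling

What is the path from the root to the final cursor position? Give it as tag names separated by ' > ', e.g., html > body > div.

Answer: main

Derivation:
After 1 (parentNode): main (no-op, stayed)
After 2 (parentNode): main (no-op, stayed)
After 3 (lastChild): nav
After 4 (lastChild): body
After 5 (parentNode): nav
After 6 (previousSibling): table
After 7 (firstChild): aside
After 8 (parentNode): table
After 9 (parentNode): main
After 10 (previousSibling): main (no-op, stayed)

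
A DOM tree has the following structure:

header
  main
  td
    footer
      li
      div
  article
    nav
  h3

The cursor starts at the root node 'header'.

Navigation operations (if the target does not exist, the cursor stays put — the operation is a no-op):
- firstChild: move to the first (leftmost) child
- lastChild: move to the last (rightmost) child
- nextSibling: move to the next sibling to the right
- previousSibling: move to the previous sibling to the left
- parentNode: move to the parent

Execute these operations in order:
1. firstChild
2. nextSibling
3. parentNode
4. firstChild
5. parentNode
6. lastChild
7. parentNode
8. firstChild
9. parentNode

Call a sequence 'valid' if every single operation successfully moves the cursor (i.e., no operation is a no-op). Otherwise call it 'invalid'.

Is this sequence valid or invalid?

After 1 (firstChild): main
After 2 (nextSibling): td
After 3 (parentNode): header
After 4 (firstChild): main
After 5 (parentNode): header
After 6 (lastChild): h3
After 7 (parentNode): header
After 8 (firstChild): main
After 9 (parentNode): header

Answer: valid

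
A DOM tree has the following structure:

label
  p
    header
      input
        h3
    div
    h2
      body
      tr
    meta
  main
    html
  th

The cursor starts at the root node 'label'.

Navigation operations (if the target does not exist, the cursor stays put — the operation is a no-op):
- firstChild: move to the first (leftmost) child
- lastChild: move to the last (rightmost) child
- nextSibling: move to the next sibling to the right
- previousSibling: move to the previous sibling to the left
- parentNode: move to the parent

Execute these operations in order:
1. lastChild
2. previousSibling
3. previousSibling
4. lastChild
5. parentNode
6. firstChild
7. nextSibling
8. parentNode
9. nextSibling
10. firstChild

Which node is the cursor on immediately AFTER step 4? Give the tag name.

Answer: meta

Derivation:
After 1 (lastChild): th
After 2 (previousSibling): main
After 3 (previousSibling): p
After 4 (lastChild): meta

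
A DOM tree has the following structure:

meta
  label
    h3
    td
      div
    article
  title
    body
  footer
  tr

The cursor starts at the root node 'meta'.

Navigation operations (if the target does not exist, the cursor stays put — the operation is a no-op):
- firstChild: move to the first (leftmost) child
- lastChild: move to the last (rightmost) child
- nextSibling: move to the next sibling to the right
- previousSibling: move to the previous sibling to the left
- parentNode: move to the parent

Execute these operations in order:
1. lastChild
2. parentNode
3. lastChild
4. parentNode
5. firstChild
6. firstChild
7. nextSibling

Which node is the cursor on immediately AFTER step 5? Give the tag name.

After 1 (lastChild): tr
After 2 (parentNode): meta
After 3 (lastChild): tr
After 4 (parentNode): meta
After 5 (firstChild): label

Answer: label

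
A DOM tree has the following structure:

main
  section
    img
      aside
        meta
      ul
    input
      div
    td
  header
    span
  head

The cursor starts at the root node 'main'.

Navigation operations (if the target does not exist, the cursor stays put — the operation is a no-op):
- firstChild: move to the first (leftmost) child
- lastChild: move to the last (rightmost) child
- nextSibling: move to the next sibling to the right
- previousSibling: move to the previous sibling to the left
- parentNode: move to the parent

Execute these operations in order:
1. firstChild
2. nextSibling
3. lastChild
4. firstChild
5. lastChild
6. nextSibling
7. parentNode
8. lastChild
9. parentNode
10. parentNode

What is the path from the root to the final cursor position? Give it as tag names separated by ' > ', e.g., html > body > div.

Answer: main

Derivation:
After 1 (firstChild): section
After 2 (nextSibling): header
After 3 (lastChild): span
After 4 (firstChild): span (no-op, stayed)
After 5 (lastChild): span (no-op, stayed)
After 6 (nextSibling): span (no-op, stayed)
After 7 (parentNode): header
After 8 (lastChild): span
After 9 (parentNode): header
After 10 (parentNode): main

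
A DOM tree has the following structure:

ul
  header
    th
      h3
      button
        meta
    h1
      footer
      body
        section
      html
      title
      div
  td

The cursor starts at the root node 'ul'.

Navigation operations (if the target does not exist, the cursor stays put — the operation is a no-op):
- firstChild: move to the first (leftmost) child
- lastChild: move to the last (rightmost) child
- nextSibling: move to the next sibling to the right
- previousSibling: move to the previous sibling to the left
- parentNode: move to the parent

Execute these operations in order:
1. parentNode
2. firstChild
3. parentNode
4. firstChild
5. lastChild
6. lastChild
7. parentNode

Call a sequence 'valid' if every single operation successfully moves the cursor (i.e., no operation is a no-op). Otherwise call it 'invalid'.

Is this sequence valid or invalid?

Answer: invalid

Derivation:
After 1 (parentNode): ul (no-op, stayed)
After 2 (firstChild): header
After 3 (parentNode): ul
After 4 (firstChild): header
After 5 (lastChild): h1
After 6 (lastChild): div
After 7 (parentNode): h1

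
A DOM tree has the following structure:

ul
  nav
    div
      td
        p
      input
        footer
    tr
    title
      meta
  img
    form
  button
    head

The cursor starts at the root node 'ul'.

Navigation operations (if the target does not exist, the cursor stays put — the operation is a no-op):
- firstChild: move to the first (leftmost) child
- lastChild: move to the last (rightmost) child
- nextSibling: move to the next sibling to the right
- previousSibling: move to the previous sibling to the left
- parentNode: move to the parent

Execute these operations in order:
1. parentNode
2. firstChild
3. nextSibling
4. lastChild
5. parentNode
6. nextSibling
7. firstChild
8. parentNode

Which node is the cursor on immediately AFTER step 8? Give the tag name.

After 1 (parentNode): ul (no-op, stayed)
After 2 (firstChild): nav
After 3 (nextSibling): img
After 4 (lastChild): form
After 5 (parentNode): img
After 6 (nextSibling): button
After 7 (firstChild): head
After 8 (parentNode): button

Answer: button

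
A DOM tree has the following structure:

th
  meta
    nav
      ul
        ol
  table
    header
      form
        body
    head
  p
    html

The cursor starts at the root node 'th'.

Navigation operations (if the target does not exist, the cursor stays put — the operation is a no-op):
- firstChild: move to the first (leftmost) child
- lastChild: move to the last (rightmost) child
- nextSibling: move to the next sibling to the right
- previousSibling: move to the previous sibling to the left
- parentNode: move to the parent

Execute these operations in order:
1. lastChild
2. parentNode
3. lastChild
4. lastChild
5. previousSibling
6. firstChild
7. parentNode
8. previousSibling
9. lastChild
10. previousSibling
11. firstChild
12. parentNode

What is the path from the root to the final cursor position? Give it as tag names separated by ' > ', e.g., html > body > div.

Answer: th > table > header

Derivation:
After 1 (lastChild): p
After 2 (parentNode): th
After 3 (lastChild): p
After 4 (lastChild): html
After 5 (previousSibling): html (no-op, stayed)
After 6 (firstChild): html (no-op, stayed)
After 7 (parentNode): p
After 8 (previousSibling): table
After 9 (lastChild): head
After 10 (previousSibling): header
After 11 (firstChild): form
After 12 (parentNode): header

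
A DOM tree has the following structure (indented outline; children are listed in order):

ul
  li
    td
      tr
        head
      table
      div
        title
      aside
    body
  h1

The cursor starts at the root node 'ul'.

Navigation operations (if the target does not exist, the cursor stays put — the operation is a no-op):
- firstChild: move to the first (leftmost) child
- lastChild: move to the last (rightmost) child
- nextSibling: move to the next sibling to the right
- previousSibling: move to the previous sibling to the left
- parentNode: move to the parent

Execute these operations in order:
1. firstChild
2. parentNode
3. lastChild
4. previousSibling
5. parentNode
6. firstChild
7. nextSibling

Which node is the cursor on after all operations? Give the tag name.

Answer: h1

Derivation:
After 1 (firstChild): li
After 2 (parentNode): ul
After 3 (lastChild): h1
After 4 (previousSibling): li
After 5 (parentNode): ul
After 6 (firstChild): li
After 7 (nextSibling): h1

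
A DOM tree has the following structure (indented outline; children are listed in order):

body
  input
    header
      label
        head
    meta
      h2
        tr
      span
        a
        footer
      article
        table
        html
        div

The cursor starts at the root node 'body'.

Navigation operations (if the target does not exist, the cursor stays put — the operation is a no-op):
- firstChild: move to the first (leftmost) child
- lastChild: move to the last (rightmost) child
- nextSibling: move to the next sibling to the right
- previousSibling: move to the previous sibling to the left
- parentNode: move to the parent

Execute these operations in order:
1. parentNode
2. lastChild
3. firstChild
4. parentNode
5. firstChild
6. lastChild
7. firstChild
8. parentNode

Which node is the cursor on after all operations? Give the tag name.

After 1 (parentNode): body (no-op, stayed)
After 2 (lastChild): input
After 3 (firstChild): header
After 4 (parentNode): input
After 5 (firstChild): header
After 6 (lastChild): label
After 7 (firstChild): head
After 8 (parentNode): label

Answer: label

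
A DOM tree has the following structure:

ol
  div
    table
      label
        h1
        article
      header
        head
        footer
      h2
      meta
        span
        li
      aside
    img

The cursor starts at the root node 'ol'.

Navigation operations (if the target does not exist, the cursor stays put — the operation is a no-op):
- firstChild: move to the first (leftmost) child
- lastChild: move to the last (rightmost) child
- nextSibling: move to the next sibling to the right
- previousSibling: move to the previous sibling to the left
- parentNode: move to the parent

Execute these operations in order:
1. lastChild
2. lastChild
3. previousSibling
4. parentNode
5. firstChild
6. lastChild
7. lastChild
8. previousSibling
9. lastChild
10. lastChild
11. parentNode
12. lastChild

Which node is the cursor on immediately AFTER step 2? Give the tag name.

Answer: img

Derivation:
After 1 (lastChild): div
After 2 (lastChild): img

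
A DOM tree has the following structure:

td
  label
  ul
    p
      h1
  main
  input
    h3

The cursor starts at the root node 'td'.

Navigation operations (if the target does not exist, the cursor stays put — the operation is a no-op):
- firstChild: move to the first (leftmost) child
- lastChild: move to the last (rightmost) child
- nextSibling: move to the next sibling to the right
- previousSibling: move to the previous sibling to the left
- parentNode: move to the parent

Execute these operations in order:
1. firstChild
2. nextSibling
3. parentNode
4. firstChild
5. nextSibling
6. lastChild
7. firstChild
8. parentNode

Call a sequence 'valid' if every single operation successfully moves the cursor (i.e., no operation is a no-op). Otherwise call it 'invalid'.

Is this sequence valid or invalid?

After 1 (firstChild): label
After 2 (nextSibling): ul
After 3 (parentNode): td
After 4 (firstChild): label
After 5 (nextSibling): ul
After 6 (lastChild): p
After 7 (firstChild): h1
After 8 (parentNode): p

Answer: valid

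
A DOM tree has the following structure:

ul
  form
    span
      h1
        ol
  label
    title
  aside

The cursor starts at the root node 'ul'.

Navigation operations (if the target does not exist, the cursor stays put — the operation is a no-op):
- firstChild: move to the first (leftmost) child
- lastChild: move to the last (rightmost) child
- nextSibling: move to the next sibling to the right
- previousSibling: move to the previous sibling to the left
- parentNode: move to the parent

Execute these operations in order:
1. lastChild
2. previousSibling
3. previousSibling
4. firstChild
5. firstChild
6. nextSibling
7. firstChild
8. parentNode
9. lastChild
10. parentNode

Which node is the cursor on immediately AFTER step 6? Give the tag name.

Answer: h1

Derivation:
After 1 (lastChild): aside
After 2 (previousSibling): label
After 3 (previousSibling): form
After 4 (firstChild): span
After 5 (firstChild): h1
After 6 (nextSibling): h1 (no-op, stayed)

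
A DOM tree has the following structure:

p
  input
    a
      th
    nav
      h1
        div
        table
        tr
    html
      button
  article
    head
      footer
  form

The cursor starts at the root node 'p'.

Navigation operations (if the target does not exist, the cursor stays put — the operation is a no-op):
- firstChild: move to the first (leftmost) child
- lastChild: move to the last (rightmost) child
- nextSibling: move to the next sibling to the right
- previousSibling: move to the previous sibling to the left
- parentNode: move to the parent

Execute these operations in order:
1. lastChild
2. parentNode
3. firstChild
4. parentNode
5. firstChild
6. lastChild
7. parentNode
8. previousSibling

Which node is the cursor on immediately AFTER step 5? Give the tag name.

After 1 (lastChild): form
After 2 (parentNode): p
After 3 (firstChild): input
After 4 (parentNode): p
After 5 (firstChild): input

Answer: input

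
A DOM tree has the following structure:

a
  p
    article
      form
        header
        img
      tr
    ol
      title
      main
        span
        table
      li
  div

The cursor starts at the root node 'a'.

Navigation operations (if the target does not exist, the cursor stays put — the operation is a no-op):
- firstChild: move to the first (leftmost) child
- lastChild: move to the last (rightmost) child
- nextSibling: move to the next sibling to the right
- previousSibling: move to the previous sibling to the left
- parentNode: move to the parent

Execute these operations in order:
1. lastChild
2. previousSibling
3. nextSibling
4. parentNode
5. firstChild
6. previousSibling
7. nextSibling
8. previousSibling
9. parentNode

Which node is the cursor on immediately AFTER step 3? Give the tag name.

After 1 (lastChild): div
After 2 (previousSibling): p
After 3 (nextSibling): div

Answer: div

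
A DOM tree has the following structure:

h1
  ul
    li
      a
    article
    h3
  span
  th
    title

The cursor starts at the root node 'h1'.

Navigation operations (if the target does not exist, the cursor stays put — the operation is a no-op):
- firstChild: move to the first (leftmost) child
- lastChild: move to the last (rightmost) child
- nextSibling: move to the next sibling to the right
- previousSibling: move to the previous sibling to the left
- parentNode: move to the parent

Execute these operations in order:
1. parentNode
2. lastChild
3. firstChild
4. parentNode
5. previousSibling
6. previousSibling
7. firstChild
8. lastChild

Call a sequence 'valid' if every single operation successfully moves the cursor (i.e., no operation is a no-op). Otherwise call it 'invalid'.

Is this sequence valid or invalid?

Answer: invalid

Derivation:
After 1 (parentNode): h1 (no-op, stayed)
After 2 (lastChild): th
After 3 (firstChild): title
After 4 (parentNode): th
After 5 (previousSibling): span
After 6 (previousSibling): ul
After 7 (firstChild): li
After 8 (lastChild): a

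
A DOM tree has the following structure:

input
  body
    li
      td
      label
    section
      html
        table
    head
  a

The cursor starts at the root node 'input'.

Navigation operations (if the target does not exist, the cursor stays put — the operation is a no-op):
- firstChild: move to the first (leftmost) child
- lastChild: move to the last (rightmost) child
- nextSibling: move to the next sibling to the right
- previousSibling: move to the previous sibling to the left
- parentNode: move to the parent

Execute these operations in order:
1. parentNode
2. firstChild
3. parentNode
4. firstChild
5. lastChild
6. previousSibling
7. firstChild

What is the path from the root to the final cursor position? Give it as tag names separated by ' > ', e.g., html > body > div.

After 1 (parentNode): input (no-op, stayed)
After 2 (firstChild): body
After 3 (parentNode): input
After 4 (firstChild): body
After 5 (lastChild): head
After 6 (previousSibling): section
After 7 (firstChild): html

Answer: input > body > section > html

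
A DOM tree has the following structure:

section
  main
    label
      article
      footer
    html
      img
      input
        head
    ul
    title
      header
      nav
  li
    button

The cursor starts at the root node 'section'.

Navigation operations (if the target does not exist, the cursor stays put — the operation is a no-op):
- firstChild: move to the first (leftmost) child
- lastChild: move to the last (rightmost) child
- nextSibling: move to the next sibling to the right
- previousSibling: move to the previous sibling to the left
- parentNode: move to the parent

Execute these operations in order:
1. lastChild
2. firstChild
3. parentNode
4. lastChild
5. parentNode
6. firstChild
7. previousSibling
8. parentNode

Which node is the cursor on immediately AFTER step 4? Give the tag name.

After 1 (lastChild): li
After 2 (firstChild): button
After 3 (parentNode): li
After 4 (lastChild): button

Answer: button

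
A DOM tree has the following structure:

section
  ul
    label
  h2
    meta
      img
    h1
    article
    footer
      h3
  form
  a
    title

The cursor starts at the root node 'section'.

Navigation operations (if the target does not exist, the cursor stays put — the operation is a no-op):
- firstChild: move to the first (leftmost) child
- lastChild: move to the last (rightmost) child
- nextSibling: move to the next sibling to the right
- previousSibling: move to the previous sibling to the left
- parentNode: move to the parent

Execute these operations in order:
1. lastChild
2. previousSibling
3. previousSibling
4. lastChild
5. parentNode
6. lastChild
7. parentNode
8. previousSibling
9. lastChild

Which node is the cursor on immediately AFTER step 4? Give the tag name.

After 1 (lastChild): a
After 2 (previousSibling): form
After 3 (previousSibling): h2
After 4 (lastChild): footer

Answer: footer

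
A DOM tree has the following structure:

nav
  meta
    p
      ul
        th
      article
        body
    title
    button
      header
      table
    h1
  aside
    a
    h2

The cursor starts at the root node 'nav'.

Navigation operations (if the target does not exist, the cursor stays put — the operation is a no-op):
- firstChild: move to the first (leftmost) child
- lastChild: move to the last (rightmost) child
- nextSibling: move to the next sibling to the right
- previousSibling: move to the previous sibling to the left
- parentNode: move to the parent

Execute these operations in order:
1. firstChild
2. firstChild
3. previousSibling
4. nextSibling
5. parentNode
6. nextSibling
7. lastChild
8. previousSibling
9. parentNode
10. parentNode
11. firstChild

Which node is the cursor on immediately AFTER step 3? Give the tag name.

Answer: p

Derivation:
After 1 (firstChild): meta
After 2 (firstChild): p
After 3 (previousSibling): p (no-op, stayed)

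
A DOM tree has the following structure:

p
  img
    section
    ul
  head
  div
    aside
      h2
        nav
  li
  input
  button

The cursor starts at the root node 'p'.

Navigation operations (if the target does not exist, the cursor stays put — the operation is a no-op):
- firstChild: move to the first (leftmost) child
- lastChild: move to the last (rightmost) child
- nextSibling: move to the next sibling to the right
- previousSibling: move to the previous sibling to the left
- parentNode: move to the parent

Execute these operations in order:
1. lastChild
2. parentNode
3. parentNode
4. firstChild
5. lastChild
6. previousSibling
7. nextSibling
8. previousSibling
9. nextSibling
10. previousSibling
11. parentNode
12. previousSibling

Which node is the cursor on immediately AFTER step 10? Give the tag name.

After 1 (lastChild): button
After 2 (parentNode): p
After 3 (parentNode): p (no-op, stayed)
After 4 (firstChild): img
After 5 (lastChild): ul
After 6 (previousSibling): section
After 7 (nextSibling): ul
After 8 (previousSibling): section
After 9 (nextSibling): ul
After 10 (previousSibling): section

Answer: section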